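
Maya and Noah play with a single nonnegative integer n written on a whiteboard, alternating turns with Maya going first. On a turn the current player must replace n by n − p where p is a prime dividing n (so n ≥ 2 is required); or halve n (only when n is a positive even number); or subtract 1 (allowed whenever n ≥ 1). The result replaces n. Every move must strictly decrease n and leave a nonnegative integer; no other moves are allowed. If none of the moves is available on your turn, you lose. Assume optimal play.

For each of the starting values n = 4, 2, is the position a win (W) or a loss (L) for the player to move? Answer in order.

4: L, 2: W

Classify positions by backward induction: terminal positions (no move available) are L. From any other position, the mover wins iff some move reaches an L.
n=0: no move → L
n=1: can move to 0, which is L ⇒ W
n=2: can move to 0, which is L ⇒ W
n=3: can move to 0, which is L ⇒ W
n=4: moves to 2(W), 3(W); every one is W ⇒ L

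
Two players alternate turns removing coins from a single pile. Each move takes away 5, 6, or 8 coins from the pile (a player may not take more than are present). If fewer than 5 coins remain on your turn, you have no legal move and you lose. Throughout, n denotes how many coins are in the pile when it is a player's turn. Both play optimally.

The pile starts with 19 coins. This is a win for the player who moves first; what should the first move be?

Remove 5, leaving 14.

Positions with no move are L. A position that does have a move is losing for the player to move precisely when every available move leads to a winning position for the opponent. Fill in the labels:
n=0: no move → L
n=1: no move → L
n=2: no move → L
n=3: no move → L
n=4: no move → L
n=5: reaches L-position 0 → W
n=6: reaches L-position 1 → W
n=7: reaches L-position 2 → W
n=8: reaches L-position 3 → W
n=9: reaches L-position 4 → W
n=10: reaches L-position 4 → W
n=11: reaches L-position 3 → W
n=12: reaches L-position 4 → W
n=13: only reaches 8(W), 7(W), 5(W), all W → L
n=14: only reaches 9(W), 8(W), 6(W), all W → L
n=15: only reaches 10(W), 9(W), 7(W), all W → L
n=16: only reaches 11(W), 10(W), 8(W), all W → L
n=17: only reaches 12(W), 11(W), 9(W), all W → L
n=18: reaches L-position 13 → W
n=19: reaches L-position 14 → W
From 19, the L positions reachable in one move are: 14, 13. Any move reaching one of these is winning.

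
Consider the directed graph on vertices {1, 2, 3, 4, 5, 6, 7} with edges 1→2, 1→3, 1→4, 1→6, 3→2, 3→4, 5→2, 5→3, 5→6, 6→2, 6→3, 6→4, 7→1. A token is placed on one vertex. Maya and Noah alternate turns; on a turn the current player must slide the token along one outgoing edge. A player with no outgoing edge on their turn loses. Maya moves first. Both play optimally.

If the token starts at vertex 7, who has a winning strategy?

Classify positions by backward induction: terminal positions (no move available) are L. From any other position, the mover wins iff some move reaches an L.
Every edge goes from a vertex to one that appears earlier in the order 4, 2, 3, 6, 1, 7, 5, so processing vertices in that order labels each vertex after all of its successors.
4: no outgoing edge → L
2: no outgoing edge → L
3: reaches L-position 2 → W
6: reaches L-position 2 → W
1: reaches L-position 2 → W
7: only reaches 1(W), which is W → L
5: reaches L-position 2 → W
Every move from 7 reaches a W position, so the mover loses.

Noah wins.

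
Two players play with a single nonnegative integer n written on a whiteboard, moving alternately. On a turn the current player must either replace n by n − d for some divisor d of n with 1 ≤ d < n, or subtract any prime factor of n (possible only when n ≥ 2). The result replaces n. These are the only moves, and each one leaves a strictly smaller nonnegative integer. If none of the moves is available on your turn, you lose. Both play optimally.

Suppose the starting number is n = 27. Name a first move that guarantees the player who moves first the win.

Build the W/L table. Terminal = L. A non-terminal position is W if it has a move to some L; otherwise it is L.
n=0: no move → L
n=1: no move → L
n=2: →0(L), so W
n=3: →0(L), so W
n=4: →2(W), 3(W) — all W, so L
n=5: →0(L), so W
n=6: →4(L), so W
n=7: →0(L), so W
n=8: →4(L), so W
n=9: →6(W), 8(W) — all W, so L
n=10: →9(L), so W
n=11: →0(L), so W
n=12: →9(L), so W
n=13: →0(L), so W
n=14: →7(W), 12(W), 13(W) — all W, so L
n=15: →14(L), so W
n=16: →14(L), so W
n=17: →0(L), so W
n=18: →9(L), so W
n=19: →0(L), so W
n=20: →10(W), 15(W), 16(W), 18(W), 19(W) — all W, so L
n=21: →14(L), so W
n=22: →20(L), so W
n=23: →0(L), so W
n=24: →20(L), so W
n=25: →20(L), so W
n=26: →13(W), 24(W), 25(W) — all W, so L
n=27: →26(L), so W
From 27, the L positions reachable in one move are: 26.

Move to 26.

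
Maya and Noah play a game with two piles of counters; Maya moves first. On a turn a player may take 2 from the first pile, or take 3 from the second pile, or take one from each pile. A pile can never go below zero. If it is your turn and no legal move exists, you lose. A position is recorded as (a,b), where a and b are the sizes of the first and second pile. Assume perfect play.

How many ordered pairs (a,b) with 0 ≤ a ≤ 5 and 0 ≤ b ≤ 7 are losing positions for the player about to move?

Label each position W (a win for the player to move) or L (a loss). A position with no legal move is L; any other position is W exactly when some move reaches an L, and L when every move reaches a W.
Every move lowers a or b (never raises either), so fill the grid row by row in increasing a, and left to right within a row: each cell's successors are then already labelled.
      b=0  b=1  b=2  b=3  b=4  b=5  b=6  b=7
a=0:    L    L    L    W    W    W    L    L
a=1:    L    W    W    W    L    L    L    W
a=2:    W    W    W    L    L    W    W    W
a=3:    W    L    L    L    W    W    W    L
a=4:    L    L    W    W    W    L    L    L
a=5:    L    W    W    W    L    L    W    W
Cells with no legal move (terminal, hence L): (0,0), (0,1), (0,2), (1,0).
The remaining L cells, each justified by listing all of its moves:
(0,6): →(0,3)(W) only, which is W, so L
(0,7): →(0,4)(W) only, which is W, so L
(1,4): →(1,1)(W), (0,3)(W) — all W, so L
(1,5): →(1,2)(W), (0,4)(W) — all W, so L
(1,6): →(1,3)(W), (0,5)(W) — all W, so L
(2,3): →(0,3)(W), (2,0)(W), (1,2)(W) — all W, so L
(2,4): →(0,4)(W), (2,1)(W), (1,3)(W) — all W, so L
(3,1): →(1,1)(W), (2,0)(W) — all W, so L
(3,2): →(1,2)(W), (2,1)(W) — all W, so L
(3,3): →(1,3)(W), (3,0)(W), (2,2)(W) — all W, so L
(3,7): →(1,7)(W), (3,4)(W), (2,6)(W) — all W, so L
(4,0): →(2,0)(W) only, which is W, so L
(4,1): →(2,1)(W), (3,0)(W) — all W, so L
(4,5): →(2,5)(W), (4,2)(W), (3,4)(W) — all W, so L
(4,6): →(2,6)(W), (4,3)(W), (3,5)(W) — all W, so L
(4,7): →(2,7)(W), (4,4)(W), (3,6)(W) — all W, so L
(5,0): →(3,0)(W) only, which is W, so L
(5,4): →(3,4)(W), (5,1)(W), (4,3)(W) — all W, so L
(5,5): →(3,5)(W), (5,2)(W), (4,4)(W) — all W, so L
Every other cell has at least one move into one of the L cells above, so it is W.
L cells per row: a=0: 5, a=1: 4, a=2: 2, a=3: 4, a=4: 5, a=5: 3; total 23.

23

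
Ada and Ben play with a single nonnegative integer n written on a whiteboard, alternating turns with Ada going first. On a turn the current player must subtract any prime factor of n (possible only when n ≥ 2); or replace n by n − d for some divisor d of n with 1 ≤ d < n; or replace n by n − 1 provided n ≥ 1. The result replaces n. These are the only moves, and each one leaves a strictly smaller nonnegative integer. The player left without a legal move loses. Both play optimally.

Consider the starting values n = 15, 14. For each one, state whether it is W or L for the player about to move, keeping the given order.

Classify positions by backward induction: terminal positions (no move available) are L. From any other position, the mover wins iff some move reaches an L.
n=0: no move → L
n=1: →0(L), so W
n=2: →0(L), so W
n=3: →0(L), so W
n=4: →2(W), 3(W) — all W, so L
n=5: →0(L), so W
n=6: →4(L), so W
n=7: →0(L), so W
n=8: →4(L), so W
n=9: →6(W), 8(W) — all W, so L
n=10: →9(L), so W
n=11: →0(L), so W
n=12: →9(L), so W
n=13: →0(L), so W
n=14: →7(W), 12(W), 13(W) — all W, so L
n=15: →14(L), so W

15: W, 14: L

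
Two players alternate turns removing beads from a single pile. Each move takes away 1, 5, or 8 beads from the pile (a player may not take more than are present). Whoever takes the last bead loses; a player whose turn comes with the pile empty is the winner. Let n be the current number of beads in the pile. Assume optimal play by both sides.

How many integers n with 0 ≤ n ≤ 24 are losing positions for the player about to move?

Label each position W (a win for the player to move) or L (a loss). A position with no legal move is W; any other position is W exactly when some move reaches an L, and L when every move reaches a W.
n=0: no move; the opponent has just taken the last bead and therefore loses → W
n=1: L (sole option 0(W) is W)
n=2: W (go to 1, an L position)
n=3: L (sole option 2(W) is W)
n=4: W (go to 3, an L position)
n=5: L (options 4(W), 0(W) are all W)
n=6: W (go to 5, an L position)
n=7: L (options 6(W), 2(W) are all W)
n=8: W (go to 7, an L position)
n=9: W (go to 1, an L position)
n=10: W (go to 5, an L position)
n=11: W (go to 3, an L position)
n=12: W (go to 7, an L position)
n=13: W (go to 5, an L position)
n=14: L (options 13(W), 9(W), 6(W) are all W)
n=15: W (go to 14, an L position)
n=16: L (options 15(W), 11(W), 8(W) are all W)
n=17: W (go to 16, an L position)
n=18: L (options 17(W), 13(W), 10(W) are all W)
n=19: W (go to 18, an L position)
n=20: L (options 19(W), 15(W), 12(W) are all W)
n=21: W (go to 20, an L position)
n=22: W (go to 14, an L position)
n=23: W (go to 18, an L position)
n=24: W (go to 16, an L position)
L entries with 0 ≤ n ≤ 24: n = 1, 3, 5, 7, 14, 16, 18, 20; that makes 8.

8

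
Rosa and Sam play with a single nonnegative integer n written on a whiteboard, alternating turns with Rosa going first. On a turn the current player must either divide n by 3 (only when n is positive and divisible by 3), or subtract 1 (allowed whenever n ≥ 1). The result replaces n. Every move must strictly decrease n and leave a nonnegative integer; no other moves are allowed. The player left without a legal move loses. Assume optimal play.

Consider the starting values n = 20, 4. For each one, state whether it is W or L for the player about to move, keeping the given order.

Positions with no move are L. A position that does have a move is losing for the player to move precisely when every available move leads to a winning position for the opponent. Fill in the labels:
n=0: no move → L
n=1: →0(L), so W
n=2: →1(W) only, which is W, so L
n=3: →2(L), so W
n=4: →3(W) only, which is W, so L
n=5: →4(L), so W
n=6: →2(L), so W
n=7: →6(W) only, which is W, so L
n=8: →7(L), so W
n=9: →3(W), 8(W) — all W, so L
n=10: →9(L), so W
n=11: →10(W) only, which is W, so L
n=12: →4(L), so W
n=13: →12(W) only, which is W, so L
n=14: →13(L), so W
n=15: →5(W), 14(W) — all W, so L
n=16: →15(L), so W
n=17: →16(W) only, which is W, so L
n=18: →17(L), so W
n=19: →18(W) only, which is W, so L
n=20: →19(L), so W

20: W, 4: L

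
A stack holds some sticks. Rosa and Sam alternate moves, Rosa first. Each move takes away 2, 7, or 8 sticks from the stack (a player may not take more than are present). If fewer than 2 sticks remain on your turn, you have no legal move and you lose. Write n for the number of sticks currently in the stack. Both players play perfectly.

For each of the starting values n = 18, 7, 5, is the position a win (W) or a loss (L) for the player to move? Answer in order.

Work bottom-up. With no move the player to move loses. Otherwise the position is W if at least one move leads to an L position for the opponent, and L if every move leads to a W.
n=0: no move → L
n=1: no move → L
n=2: can move to 0, which is L ⇒ W
n=3: can move to 1, which is L ⇒ W
n=4: the only move is to 2(W), a W ⇒ L
n=5: the only move is to 3(W), a W ⇒ L
n=6: can move to 4, which is L ⇒ W
n=7: can move to 5, which is L ⇒ W
n=8: can move to 1, which is L ⇒ W
n=9: can move to 1, which is L ⇒ W
n=10: moves to 8(W), 3(W), 2(W); every one is W ⇒ L
n=11: can move to 4, which is L ⇒ W
n=12: can move to 10, which is L ⇒ W
n=13: can move to 5, which is L ⇒ W
n=14: moves to 12(W), 7(W), 6(W); every one is W ⇒ L
n=15: moves to 13(W), 8(W), 7(W); every one is W ⇒ L
n=16: can move to 14, which is L ⇒ W
n=17: can move to 15, which is L ⇒ W
n=18: can move to 10, which is L ⇒ W

18: W, 7: W, 5: L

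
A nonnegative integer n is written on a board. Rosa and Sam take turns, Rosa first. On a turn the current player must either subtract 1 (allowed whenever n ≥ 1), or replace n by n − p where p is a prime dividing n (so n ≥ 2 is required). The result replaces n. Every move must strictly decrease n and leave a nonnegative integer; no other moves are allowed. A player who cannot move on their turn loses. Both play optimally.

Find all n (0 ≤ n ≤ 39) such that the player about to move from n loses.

0, 4, 8, 12, 16, 20, 24, 28, 32, 36

Use the standard recursion: the mover loses at a terminal position; elsewhere, the mover wins exactly when some move hands the opponent an L position.
n=0: no move → L
n=1: reaches L-position 0 → W
n=2: reaches L-position 0 → W
n=3: reaches L-position 0 → W
n=4: only reaches 2(W), 3(W), all W → L
n=5: reaches L-position 0 → W
n=6: reaches L-position 4 → W
n=7: reaches L-position 0 → W
n=8: only reaches 6(W), 7(W), all W → L
n=9: reaches L-position 8 → W
n=10: reaches L-position 8 → W
n=11: reaches L-position 0 → W
n=12: only reaches 9(W), 10(W), 11(W), all W → L
n=13: reaches L-position 0 → W
n=14: reaches L-position 12 → W
n=15: reaches L-position 12 → W
n=16: only reaches 14(W), 15(W), all W → L
n=17: reaches L-position 0 → W
n=18: reaches L-position 16 → W
n=19: reaches L-position 0 → W
n=20: only reaches 15(W), 18(W), 19(W), all W → L
n=21: reaches L-position 20 → W
n=22: reaches L-position 20 → W
n=23: reaches L-position 0 → W
n=24: only reaches 21(W), 22(W), 23(W), all W → L
n=25: reaches L-position 20 → W
n=26: reaches L-position 24 → W
n=27: reaches L-position 24 → W
n=28: only reaches 21(W), 26(W), 27(W), all W → L
n=29: reaches L-position 0 → W
n=30: reaches L-position 28 → W
n=31: reaches L-position 0 → W
n=32: only reaches 30(W), 31(W), all W → L
n=33: reaches L-position 32 → W
n=34: reaches L-position 32 → W
n=35: reaches L-position 28 → W
n=36: only reaches 33(W), 34(W), 35(W), all W → L
n=37: reaches L-position 0 → W
n=38: reaches L-position 36 → W
n=39: reaches L-position 36 → W
The losing starting values of n are exactly the entries labelled L in this table (10 of them).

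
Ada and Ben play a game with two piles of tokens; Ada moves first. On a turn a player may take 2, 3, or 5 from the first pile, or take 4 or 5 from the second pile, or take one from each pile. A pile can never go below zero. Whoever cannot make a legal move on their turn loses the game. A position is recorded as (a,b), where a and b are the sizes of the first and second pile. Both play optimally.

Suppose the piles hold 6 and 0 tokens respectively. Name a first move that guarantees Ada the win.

Move to (1,0).

Classify positions by backward induction: terminal positions (no move available) are L. From any other position, the mover wins iff some move reaches an L.
No move ever increases a pile, so every position that can arise here has a ≤ 6 and b ≤ 0; it is enough to label the cells with 0 ≤ a ≤ 6 and 0 ≤ b ≤ 0.
Every move lowers a or b (never raises either), so fill the grid row by row in increasing a, and left to right within a row: each cell's successors are then already labelled.
      b=0
a=0:    L
a=1:    L
a=2:    W
a=3:    W
a=4:    W
a=5:    W
a=6:    W
Cells with no legal move (terminal, hence L): (0,0), (1,0).
Every other cell has at least one move into one of the L cells above, so it is W.
From (6,0), the L positions reachable in one move are: (1,0).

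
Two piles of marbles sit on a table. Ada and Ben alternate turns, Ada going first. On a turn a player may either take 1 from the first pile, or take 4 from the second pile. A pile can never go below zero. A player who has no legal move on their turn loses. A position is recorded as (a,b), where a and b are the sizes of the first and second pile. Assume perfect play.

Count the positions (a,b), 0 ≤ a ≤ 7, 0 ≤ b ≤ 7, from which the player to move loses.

32

Positions with no move are L. A position that does have a move is losing for the player to move precisely when every available move leads to a winning position for the opponent. Fill in the labels:
Every move lowers a or b (never raises either), so fill the grid row by row in increasing a, and left to right within a row: each cell's successors are then already labelled.
      b=0  b=1  b=2  b=3  b=4  b=5  b=6  b=7
a=0:    L    L    L    L    W    W    W    W
a=1:    W    W    W    W    L    L    L    L
a=2:    L    L    L    L    W    W    W    W
a=3:    W    W    W    W    L    L    L    L
a=4:    L    L    L    L    W    W    W    W
a=5:    W    W    W    W    L    L    L    L
a=6:    L    L    L    L    W    W    W    W
a=7:    W    W    W    W    L    L    L    L
Cells with no legal move (terminal, hence L): (0,0), (0,1), (0,2), (0,3).
The remaining L cells, each justified by listing all of its moves:
(1,4): L (options (0,4)(W), (1,0)(W) are all W)
(1,5): L (options (0,5)(W), (1,1)(W) are all W)
(1,6): L (options (0,6)(W), (1,2)(W) are all W)
(1,7): L (options (0,7)(W), (1,3)(W) are all W)
(2,0): L (sole option (1,0)(W) is W)
(2,1): L (sole option (1,1)(W) is W)
(2,2): L (sole option (1,2)(W) is W)
(2,3): L (sole option (1,3)(W) is W)
(3,4): L (options (2,4)(W), (3,0)(W) are all W)
(3,5): L (options (2,5)(W), (3,1)(W) are all W)
(3,6): L (options (2,6)(W), (3,2)(W) are all W)
(3,7): L (options (2,7)(W), (3,3)(W) are all W)
(4,0): L (sole option (3,0)(W) is W)
(4,1): L (sole option (3,1)(W) is W)
(4,2): L (sole option (3,2)(W) is W)
(4,3): L (sole option (3,3)(W) is W)
(5,4): L (options (4,4)(W), (5,0)(W) are all W)
(5,5): L (options (4,5)(W), (5,1)(W) are all W)
(5,6): L (options (4,6)(W), (5,2)(W) are all W)
(5,7): L (options (4,7)(W), (5,3)(W) are all W)
(6,0): L (sole option (5,0)(W) is W)
(6,1): L (sole option (5,1)(W) is W)
(6,2): L (sole option (5,2)(W) is W)
(6,3): L (sole option (5,3)(W) is W)
(7,4): L (options (6,4)(W), (7,0)(W) are all W)
(7,5): L (options (6,5)(W), (7,1)(W) are all W)
(7,6): L (options (6,6)(W), (7,2)(W) are all W)
(7,7): L (options (6,7)(W), (7,3)(W) are all W)
Every other cell has at least one move into one of the L cells above, so it is W.
L cells per row: a=0: 4, a=1: 4, a=2: 4, a=3: 4, a=4: 4, a=5: 4, a=6: 4, a=7: 4; total 32.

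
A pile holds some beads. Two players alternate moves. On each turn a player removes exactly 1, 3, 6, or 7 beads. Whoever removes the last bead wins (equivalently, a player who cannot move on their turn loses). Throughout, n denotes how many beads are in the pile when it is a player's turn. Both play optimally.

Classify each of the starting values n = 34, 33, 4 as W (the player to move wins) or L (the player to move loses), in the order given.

34: W, 33: W, 4: L

Classify positions by backward induction: terminal positions (no move available) are L. From any other position, the mover wins iff some move reaches an L.
n=0: no move → L
n=1: W (go to 0, an L position)
n=2: L (sole option 1(W) is W)
n=3: W (go to 2, an L position)
n=4: L (options 3(W), 1(W) are all W)
n=5: W (go to 4, an L position)
n=6: W (go to 0, an L position)
n=7: W (go to 4, an L position)
n=8: W (go to 2, an L position)
n=9: W (go to 2, an L position)
n=10: W (go to 4, an L position)
n=11: W (go to 4, an L position)
n=12: L (options 11(W), 9(W), 6(W), 5(W) are all W)
n=13: W (go to 12, an L position)
n=14: L (options 13(W), 11(W), 8(W), 7(W) are all W)
n=15: W (go to 14, an L position)
n=16: L (options 15(W), 13(W), 10(W), 9(W) are all W)
n=17: W (go to 16, an L position)
n=18: W (go to 12, an L position)
n=19: W (go to 16, an L position)
n=20: W (go to 14, an L position)
n=21: W (go to 14, an L position)
n=22: W (go to 16, an L position)
n=23: W (go to 16, an L position)
n=24: L (options 23(W), 21(W), 18(W), 17(W) are all W)
n=25: W (go to 24, an L position)
n=26: L (options 25(W), 23(W), 20(W), 19(W) are all W)
n=27: W (go to 26, an L position)
n=28: L (options 27(W), 25(W), 22(W), 21(W) are all W)
n=29: W (go to 28, an L position)
n=30: W (go to 24, an L position)
n=31: W (go to 28, an L position)
n=32: W (go to 26, an L position)
n=33: W (go to 26, an L position)
n=34: W (go to 28, an L position)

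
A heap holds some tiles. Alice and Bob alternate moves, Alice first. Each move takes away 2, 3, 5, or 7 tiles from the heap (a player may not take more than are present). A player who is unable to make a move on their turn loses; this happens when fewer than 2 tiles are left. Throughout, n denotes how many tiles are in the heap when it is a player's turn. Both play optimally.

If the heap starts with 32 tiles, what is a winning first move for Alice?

Positions with no move are L. A position that does have a move is losing for the player to move precisely when every available move leads to a winning position for the opponent. Fill in the labels:
n=0: no move → L
n=1: no move → L
n=2: W (go to 0, an L position)
n=3: W (go to 1, an L position)
n=4: W (go to 1, an L position)
n=5: W (go to 0, an L position)
n=6: W (go to 1, an L position)
n=7: W (go to 0, an L position)
n=8: W (go to 1, an L position)
n=9: L (options 7(W), 6(W), 4(W), 2(W) are all W)
n=10: L (options 8(W), 7(W), 5(W), 3(W) are all W)
n=11: W (go to 9, an L position)
n=12: W (go to 10, an L position)
n=13: W (go to 10, an L position)
n=14: W (go to 9, an L position)
n=15: W (go to 10, an L position)
n=16: W (go to 9, an L position)
n=17: W (go to 10, an L position)
n=18: L (options 16(W), 15(W), 13(W), 11(W) are all W)
n=19: L (options 17(W), 16(W), 14(W), 12(W) are all W)
n=20: W (go to 18, an L position)
n=21: W (go to 19, an L position)
n=22: W (go to 19, an L position)
n=23: W (go to 18, an L position)
n=24: W (go to 19, an L position)
n=25: W (go to 18, an L position)
n=26: W (go to 19, an L position)
n=27: L (options 25(W), 24(W), 22(W), 20(W) are all W)
n=28: L (options 26(W), 25(W), 23(W), 21(W) are all W)
n=29: W (go to 27, an L position)
n=30: W (go to 28, an L position)
n=31: W (go to 28, an L position)
n=32: W (go to 27, an L position)
From 32, the L positions reachable in one move are: 27.

Remove 5, leaving 27.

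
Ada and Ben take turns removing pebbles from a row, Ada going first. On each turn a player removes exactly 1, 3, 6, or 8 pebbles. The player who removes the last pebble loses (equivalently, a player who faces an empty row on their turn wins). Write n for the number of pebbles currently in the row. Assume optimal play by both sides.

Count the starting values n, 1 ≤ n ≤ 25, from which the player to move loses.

9

Compute win/loss labels from the base case upward. A position with no move is W. Any other position is W if it can reach an L in one move, else L.
n=0: no move; the opponent has just taken the last pebble and therefore loses → W
n=1: →0(W) only, which is W, so L
n=2: →1(L), so W
n=3: →2(W), 0(W) — all W, so L
n=4: →3(L), so W
n=5: →4(W), 2(W) — all W, so L
n=6: →5(L), so W
n=7: →1(L), so W
n=8: →5(L), so W
n=9: →3(L), so W
n=10: →9(W), 7(W), 4(W), 2(W) — all W, so L
n=11: →10(L), so W
n=12: →11(W), 9(W), 6(W), 4(W) — all W, so L
n=13: →12(L), so W
n=14: →13(W), 11(W), 8(W), 6(W) — all W, so L
n=15: →14(L), so W
n=16: →10(L), so W
n=17: →14(L), so W
n=18: →12(L), so W
n=19: →18(W), 16(W), 13(W), 11(W) — all W, so L
n=20: →19(L), so W
n=21: →20(W), 18(W), 15(W), 13(W) — all W, so L
n=22: →21(L), so W
n=23: →22(W), 20(W), 17(W), 15(W) — all W, so L
n=24: →23(L), so W
n=25: →19(L), so W
L entries with 1 ≤ n ≤ 25 (the range starts at n=1): n = 1, 3, 5, 10, 12, 14, 19, 21, 23; that makes 9.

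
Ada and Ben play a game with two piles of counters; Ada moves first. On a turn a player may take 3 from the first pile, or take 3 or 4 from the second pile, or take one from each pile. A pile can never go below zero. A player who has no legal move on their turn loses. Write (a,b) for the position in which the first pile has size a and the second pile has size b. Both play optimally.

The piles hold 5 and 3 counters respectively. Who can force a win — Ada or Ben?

Ada wins.

Positions with no move are L. A position that does have a move is losing for the player to move precisely when every available move leads to a winning position for the opponent. Fill in the labels:
No move ever increases a pile, so every position that can arise here has a ≤ 5 and b ≤ 3; it is enough to label the cells with 0 ≤ a ≤ 5 and 0 ≤ b ≤ 3.
Every move lowers a or b (never raises either), so fill the grid row by row in increasing a, and left to right within a row: each cell's successors are then already labelled.
      b=0  b=1  b=2  b=3
a=0:    L    L    L    W
a=1:    L    W    W    W
a=2:    L    W    L    W
a=3:    W    W    W    W
a=4:    W    L    L    L
a=5:    W    L    W    W
Cells with no legal move (terminal, hence L): (0,0), (0,1), (0,2), (1,0), (2,0).
The remaining L cells, each justified by listing all of its moves:
(2,2): →(1,1)(W) only, which is W, so L
(4,1): →(1,1)(W), (3,0)(W) — all W, so L
(4,2): →(1,2)(W), (3,1)(W) — all W, so L
(4,3): →(1,3)(W), (4,0)(W), (3,2)(W) — all W, so L
(5,1): →(2,1)(W), (4,0)(W) — all W, so L
Every other cell has at least one move into one of the L cells above, so it is W.
From (5,3) Ada can move to (4,2), reaching an L position.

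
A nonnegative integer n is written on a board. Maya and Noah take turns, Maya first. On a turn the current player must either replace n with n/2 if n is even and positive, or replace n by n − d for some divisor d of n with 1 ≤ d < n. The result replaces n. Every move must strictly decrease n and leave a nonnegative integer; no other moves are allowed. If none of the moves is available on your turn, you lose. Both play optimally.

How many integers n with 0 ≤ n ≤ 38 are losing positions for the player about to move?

20

Use the standard recursion: the mover loses at a terminal position; elsewhere, the mover wins exactly when some move hands the opponent an L position.
n=0: no move → L
n=1: no move → L
n=2: reaches L-position 1 → W
n=3: only reaches 2(W), which is W → L
n=4: reaches L-position 3 → W
n=5: only reaches 4(W), which is W → L
n=6: reaches L-position 3 → W
n=7: only reaches 6(W), which is W → L
n=8: reaches L-position 7 → W
n=9: only reaches 6(W), 8(W), all W → L
n=10: reaches L-position 5 → W
n=11: only reaches 10(W), which is W → L
n=12: reaches L-position 9 → W
n=13: only reaches 12(W), which is W → L
n=14: reaches L-position 7 → W
n=15: only reaches 10(W), 12(W), 14(W), all W → L
n=16: reaches L-position 15 → W
n=17: only reaches 16(W), which is W → L
n=18: reaches L-position 9 → W
n=19: only reaches 18(W), which is W → L
n=20: reaches L-position 15 → W
n=21: only reaches 14(W), 18(W), 20(W), all W → L
n=22: reaches L-position 11 → W
n=23: only reaches 22(W), which is W → L
n=24: reaches L-position 21 → W
n=25: only reaches 20(W), 24(W), all W → L
n=26: reaches L-position 13 → W
n=27: only reaches 18(W), 24(W), 26(W), all W → L
n=28: reaches L-position 21 → W
n=29: only reaches 28(W), which is W → L
n=30: reaches L-position 15 → W
n=31: only reaches 30(W), which is W → L
n=32: reaches L-position 31 → W
n=33: only reaches 22(W), 30(W), 32(W), all W → L
n=34: reaches L-position 17 → W
n=35: only reaches 28(W), 30(W), 34(W), all W → L
n=36: reaches L-position 27 → W
n=37: only reaches 36(W), which is W → L
n=38: reaches L-position 19 → W
L entries with 0 ≤ n ≤ 38: n = 0, 1, 3, 5, 7, 9, 11, 13, 15, 17, 19, 21, 23, 25, 27, 29, 31, 33, 35, 37; that makes 20.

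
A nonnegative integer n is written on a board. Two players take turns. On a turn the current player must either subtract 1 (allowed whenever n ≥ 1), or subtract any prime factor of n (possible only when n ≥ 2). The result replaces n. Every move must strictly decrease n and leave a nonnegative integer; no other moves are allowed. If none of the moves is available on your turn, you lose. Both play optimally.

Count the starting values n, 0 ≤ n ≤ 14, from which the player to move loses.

4

Positions with no move are L. A position that does have a move is losing for the player to move precisely when every available move leads to a winning position for the opponent. Fill in the labels:
n=0: no move → L
n=1: →0(L), so W
n=2: →0(L), so W
n=3: →0(L), so W
n=4: →2(W), 3(W) — all W, so L
n=5: →0(L), so W
n=6: →4(L), so W
n=7: →0(L), so W
n=8: →6(W), 7(W) — all W, so L
n=9: →8(L), so W
n=10: →8(L), so W
n=11: →0(L), so W
n=12: →9(W), 10(W), 11(W) — all W, so L
n=13: →0(L), so W
n=14: →12(L), so W
L entries with 0 ≤ n ≤ 14: n = 0, 4, 8, 12; that makes 4.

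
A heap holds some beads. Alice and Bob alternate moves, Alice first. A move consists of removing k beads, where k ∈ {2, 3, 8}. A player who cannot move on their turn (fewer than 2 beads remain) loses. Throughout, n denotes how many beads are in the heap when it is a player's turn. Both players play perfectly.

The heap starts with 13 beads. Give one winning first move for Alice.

Remove 2, leaving 11.

Label each position W (a win for the player to move) or L (a loss). A position with no legal move is L; any other position is W exactly when some move reaches an L, and L when every move reaches a W.
n=0: no move → L
n=1: no move → L
n=2: W (go to 0, an L position)
n=3: W (go to 1, an L position)
n=4: W (go to 1, an L position)
n=5: L (options 3(W), 2(W) are all W)
n=6: L (options 4(W), 3(W) are all W)
n=7: W (go to 5, an L position)
n=8: W (go to 6, an L position)
n=9: W (go to 6, an L position)
n=10: L (options 8(W), 7(W), 2(W) are all W)
n=11: L (options 9(W), 8(W), 3(W) are all W)
n=12: W (go to 10, an L position)
n=13: W (go to 11, an L position)
From 13, the L positions reachable in one move are: 11, 10, 5. Any move reaching one of these is winning.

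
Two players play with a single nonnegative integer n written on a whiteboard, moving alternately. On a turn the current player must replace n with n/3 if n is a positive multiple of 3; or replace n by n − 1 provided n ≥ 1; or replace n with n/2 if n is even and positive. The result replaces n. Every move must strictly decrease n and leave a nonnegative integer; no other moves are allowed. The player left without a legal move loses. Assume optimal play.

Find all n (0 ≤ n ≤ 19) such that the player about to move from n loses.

0, 2, 5, 7, 9, 11, 13, 16, 19

Build the W/L table. Terminal = L. A non-terminal position is W if it has a move to some L; otherwise it is L.
n=0: no move → L
n=1: W (go to 0, an L position)
n=2: L (sole option 1(W) is W)
n=3: W (go to 2, an L position)
n=4: W (go to 2, an L position)
n=5: L (sole option 4(W) is W)
n=6: W (go to 2, an L position)
n=7: L (sole option 6(W) is W)
n=8: W (go to 7, an L position)
n=9: L (options 3(W), 8(W) are all W)
n=10: W (go to 5, an L position)
n=11: L (sole option 10(W) is W)
n=12: W (go to 11, an L position)
n=13: L (sole option 12(W) is W)
n=14: W (go to 7, an L position)
n=15: W (go to 5, an L position)
n=16: L (options 8(W), 15(W) are all W)
n=17: W (go to 16, an L position)
n=18: W (go to 9, an L position)
n=19: L (sole option 18(W) is W)
Reading off the rows marked L gives the requested list; there are 9 such values of n.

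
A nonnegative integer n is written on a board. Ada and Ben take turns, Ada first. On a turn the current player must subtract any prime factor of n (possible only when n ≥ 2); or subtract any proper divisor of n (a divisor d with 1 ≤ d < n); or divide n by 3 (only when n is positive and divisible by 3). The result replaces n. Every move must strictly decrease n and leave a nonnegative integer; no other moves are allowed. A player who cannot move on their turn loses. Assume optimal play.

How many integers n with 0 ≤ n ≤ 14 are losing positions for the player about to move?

5

Compute win/loss labels from the base case upward. A position with no move is L. Any other position is W if it can reach an L in one move, else L.
n=0: no move → L
n=1: no move → L
n=2: →0(L), so W
n=3: →0(L), so W
n=4: →2(W), 3(W) — all W, so L
n=5: →0(L), so W
n=6: →4(L), so W
n=7: →0(L), so W
n=8: →4(L), so W
n=9: →3(W), 6(W), 8(W) — all W, so L
n=10: →9(L), so W
n=11: →0(L), so W
n=12: →4(L), so W
n=13: →0(L), so W
n=14: →7(W), 12(W), 13(W) — all W, so L
L entries with 0 ≤ n ≤ 14: n = 0, 1, 4, 9, 14; that makes 5.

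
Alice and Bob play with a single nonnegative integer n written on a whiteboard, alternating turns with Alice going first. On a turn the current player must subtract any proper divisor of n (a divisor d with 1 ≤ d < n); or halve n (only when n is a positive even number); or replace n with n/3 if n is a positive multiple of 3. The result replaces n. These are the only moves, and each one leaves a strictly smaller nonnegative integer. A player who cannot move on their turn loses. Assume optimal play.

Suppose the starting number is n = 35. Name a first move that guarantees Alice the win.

Move to 28.

Classify positions by backward induction: terminal positions (no move available) are L. From any other position, the mover wins iff some move reaches an L.
n=0: no move → L
n=1: no move → L
n=2: reaches L-position 1 → W
n=3: reaches L-position 1 → W
n=4: only reaches 2(W), 3(W), all W → L
n=5: reaches L-position 4 → W
n=6: reaches L-position 4 → W
n=7: only reaches 6(W), which is W → L
n=8: reaches L-position 4 → W
n=9: only reaches 3(W), 6(W), 8(W), all W → L
n=10: reaches L-position 9 → W
n=11: only reaches 10(W), which is W → L
n=12: reaches L-position 4 → W
n=13: only reaches 12(W), which is W → L
n=14: reaches L-position 7 → W
n=15: only reaches 5(W), 10(W), 12(W), 14(W), all W → L
n=16: reaches L-position 15 → W
n=17: only reaches 16(W), which is W → L
n=18: reaches L-position 9 → W
n=19: only reaches 18(W), which is W → L
n=20: reaches L-position 15 → W
n=21: reaches L-position 7 → W
n=22: reaches L-position 11 → W
n=23: only reaches 22(W), which is W → L
n=24: reaches L-position 23 → W
n=25: only reaches 20(W), 24(W), all W → L
n=26: reaches L-position 13 → W
n=27: reaches L-position 9 → W
n=28: only reaches 14(W), 21(W), 24(W), 26(W), 27(W), all W → L
n=29: reaches L-position 28 → W
n=30: reaches L-position 15 → W
n=31: only reaches 30(W), which is W → L
n=32: reaches L-position 28 → W
n=33: reaches L-position 11 → W
n=34: reaches L-position 17 → W
n=35: reaches L-position 28 → W
From 35, the L positions reachable in one move are: 28.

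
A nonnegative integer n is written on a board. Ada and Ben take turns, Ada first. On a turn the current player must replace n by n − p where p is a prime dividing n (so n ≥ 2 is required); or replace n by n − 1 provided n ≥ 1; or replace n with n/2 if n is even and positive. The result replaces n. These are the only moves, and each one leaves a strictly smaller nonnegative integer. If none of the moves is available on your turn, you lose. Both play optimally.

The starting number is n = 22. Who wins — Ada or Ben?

Use the standard recursion: the mover loses at a terminal position; elsewhere, the mover wins exactly when some move hands the opponent an L position.
n=0: no move → L
n=1: W (go to 0, an L position)
n=2: W (go to 0, an L position)
n=3: W (go to 0, an L position)
n=4: L (options 2(W), 3(W) are all W)
n=5: W (go to 0, an L position)
n=6: W (go to 4, an L position)
n=7: W (go to 0, an L position)
n=8: W (go to 4, an L position)
n=9: L (options 6(W), 8(W) are all W)
n=10: W (go to 9, an L position)
n=11: W (go to 0, an L position)
n=12: W (go to 9, an L position)
n=13: W (go to 0, an L position)
n=14: L (options 7(W), 12(W), 13(W) are all W)
n=15: W (go to 14, an L position)
n=16: W (go to 14, an L position)
n=17: W (go to 0, an L position)
n=18: W (go to 9, an L position)
n=19: W (go to 0, an L position)
n=20: L (options 10(W), 15(W), 18(W), 19(W) are all W)
n=21: W (go to 14, an L position)
n=22: W (go to 20, an L position)
The starting position 22 is W: Ada should move to 20, handing over an L position.

Ada wins.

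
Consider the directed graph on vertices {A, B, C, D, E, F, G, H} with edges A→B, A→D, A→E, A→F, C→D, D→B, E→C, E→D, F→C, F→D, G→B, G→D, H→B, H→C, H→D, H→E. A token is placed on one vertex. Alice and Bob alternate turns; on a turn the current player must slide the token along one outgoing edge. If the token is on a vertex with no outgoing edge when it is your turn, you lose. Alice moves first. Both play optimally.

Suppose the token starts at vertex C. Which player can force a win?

Classify positions by backward induction: terminal positions (no move available) are L. From any other position, the mover wins iff some move reaches an L.
Every edge goes from a vertex to one that appears earlier in the order B, D, G, C, E, H, F, A, so processing vertices in that order labels each vertex after all of its successors.
B: no outgoing edge → L
D: →B(L), so W
G: →B(L), so W
C: →D(W) only, which is W, so L
E: →C(L), so W
H: →C(L), so W
F: →C(L), so W
A: →B(L), so W
The starting position C is L: whatever Alice does, the opponent receives a W position.

Bob wins.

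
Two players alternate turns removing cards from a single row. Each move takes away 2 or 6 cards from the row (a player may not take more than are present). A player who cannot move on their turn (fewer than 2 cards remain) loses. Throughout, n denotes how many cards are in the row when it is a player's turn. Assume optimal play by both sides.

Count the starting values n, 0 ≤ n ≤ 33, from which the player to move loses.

18

Classify positions by backward induction: terminal positions (no move available) are L. From any other position, the mover wins iff some move reaches an L.
n=0: no move → L
n=1: no move → L
n=2: reaches L-position 0 → W
n=3: reaches L-position 1 → W
n=4: only reaches 2(W), which is W → L
n=5: only reaches 3(W), which is W → L
n=6: reaches L-position 4 → W
n=7: reaches L-position 5 → W
n=8: only reaches 6(W), 2(W), all W → L
n=9: only reaches 7(W), 3(W), all W → L
n=10: reaches L-position 8 → W
n=11: reaches L-position 9 → W
n=12: only reaches 10(W), 6(W), all W → L
n=13: only reaches 11(W), 7(W), all W → L
n=14: reaches L-position 12 → W
n=15: reaches L-position 13 → W
n=16: only reaches 14(W), 10(W), all W → L
n=17: only reaches 15(W), 11(W), all W → L
n=18: reaches L-position 16 → W
n=19: reaches L-position 17 → W
n=20: only reaches 18(W), 14(W), all W → L
n=21: only reaches 19(W), 15(W), all W → L
n=22: reaches L-position 20 → W
n=23: reaches L-position 21 → W
n=24: only reaches 22(W), 18(W), all W → L
n=25: only reaches 23(W), 19(W), all W → L
n=26: reaches L-position 24 → W
n=27: reaches L-position 25 → W
n=28: only reaches 26(W), 22(W), all W → L
n=29: only reaches 27(W), 23(W), all W → L
n=30: reaches L-position 28 → W
n=31: reaches L-position 29 → W
n=32: only reaches 30(W), 26(W), all W → L
n=33: only reaches 31(W), 27(W), all W → L
L entries with 0 ≤ n ≤ 33: n = 0, 1, 4, 5, 8, 9, 12, 13, 16, 17, 20, 21, 24, 25, 28, 29, 32, 33; that makes 18.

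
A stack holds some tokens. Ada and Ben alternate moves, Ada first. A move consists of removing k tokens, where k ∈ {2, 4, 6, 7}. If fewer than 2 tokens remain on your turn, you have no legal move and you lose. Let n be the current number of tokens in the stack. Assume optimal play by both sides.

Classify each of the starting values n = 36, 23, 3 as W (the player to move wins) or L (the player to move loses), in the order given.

36: L, 23: W, 3: W

Work bottom-up. With no move the player to move loses. Otherwise the position is W if at least one move leads to an L position for the opponent, and L if every move leads to a W.
n=0: no move → L
n=1: no move → L
n=2: reaches L-position 0 → W
n=3: reaches L-position 1 → W
n=4: reaches L-position 0 → W
n=5: reaches L-position 1 → W
n=6: reaches L-position 0 → W
n=7: reaches L-position 1 → W
n=8: reaches L-position 1 → W
n=9: only reaches 7(W), 5(W), 3(W), 2(W), all W → L
n=10: only reaches 8(W), 6(W), 4(W), 3(W), all W → L
n=11: reaches L-position 9 → W
n=12: reaches L-position 10 → W
n=13: reaches L-position 9 → W
n=14: reaches L-position 10 → W
n=15: reaches L-position 9 → W
n=16: reaches L-position 10 → W
n=17: reaches L-position 10 → W
n=18: only reaches 16(W), 14(W), 12(W), 11(W), all W → L
n=19: only reaches 17(W), 15(W), 13(W), 12(W), all W → L
n=20: reaches L-position 18 → W
n=21: reaches L-position 19 → W
n=22: reaches L-position 18 → W
n=23: reaches L-position 19 → W
n=24: reaches L-position 18 → W
n=25: reaches L-position 19 → W
n=26: reaches L-position 19 → W
n=27: only reaches 25(W), 23(W), 21(W), 20(W), all W → L
n=28: only reaches 26(W), 24(W), 22(W), 21(W), all W → L
n=29: reaches L-position 27 → W
n=30: reaches L-position 28 → W
n=31: reaches L-position 27 → W
n=32: reaches L-position 28 → W
n=33: reaches L-position 27 → W
n=34: reaches L-position 28 → W
n=35: reaches L-position 28 → W
n=36: only reaches 34(W), 32(W), 30(W), 29(W), all W → L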